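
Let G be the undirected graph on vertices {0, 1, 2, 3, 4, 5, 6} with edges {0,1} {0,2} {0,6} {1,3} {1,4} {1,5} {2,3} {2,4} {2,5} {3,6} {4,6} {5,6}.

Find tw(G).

3

A width-3 tree decomposition is:
Bags: B1 = {1, 2, 4, 6}  B2 = {1, 2, 5, 6}  B3 = {1, 2, 3, 6}  B4 = {0, 1, 2, 6}
Tree: B1–B2, B2–B3, B3–B4
The largest bag has 4 vertices, giving width 3; this decomposition certifies tw(G) ≤ 3. For the lower bound: the 4 vertex sets {4,6}, {2,5}, {1}, {3} are disjoint, each induces a connected subgraph, and every pair is joined by at least one edge of G. Contracting each set to a single vertex therefore yields K_{4} as a minor, and since treewidth is minor-monotone, tw(G) ≥ tw(K_{4}) = 3. Therefore the treewidth is 3.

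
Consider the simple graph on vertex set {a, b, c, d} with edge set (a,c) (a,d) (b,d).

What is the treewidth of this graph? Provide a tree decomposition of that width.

Treewidth 1.
One such decomposition:
Bags: B1 = {a, d}  B2 = {a, c}  B3 = {b, d}
Tree: B1–B2, B1–B3

Every bag has size at most 2, so the width is 2 − 1 = 1 and tw(G) ≤ 1. G has an edge, so its treewidth is at least 1. The upper and lower bounds meet at 1, so that is the treewidth.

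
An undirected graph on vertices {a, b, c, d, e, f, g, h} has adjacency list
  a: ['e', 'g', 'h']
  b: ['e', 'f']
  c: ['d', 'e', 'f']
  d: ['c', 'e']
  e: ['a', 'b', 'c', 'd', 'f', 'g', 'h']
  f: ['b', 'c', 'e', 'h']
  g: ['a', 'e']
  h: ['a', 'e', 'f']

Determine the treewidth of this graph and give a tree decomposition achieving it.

The largest bag has 3 vertices, giving width 2; this decomposition certifies tw(G) ≤ 2. Conversely, {c, d, e} is a clique of size 3, and the vertices of any clique must share a bag in every tree decomposition; so some bag has ≥ 3 vertices and tw(G) ≥ 2. The upper and lower bounds meet at 2, so that is the treewidth.

Treewidth 2.
Bags: B1 = {c, d, e}  B2 = {c, e, f}  B3 = {e, f, h}  B4 = {b, e, f}  B5 = {a, e, h}  B6 = {a, e, g}
Tree: B1–B2, B2–B3, B3–B4, B3–B5, B5–B6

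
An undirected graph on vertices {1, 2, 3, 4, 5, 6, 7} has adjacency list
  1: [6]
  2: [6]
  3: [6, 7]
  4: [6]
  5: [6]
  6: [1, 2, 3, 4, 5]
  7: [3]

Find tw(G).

1

A width-1 tree decomposition is:
Bags: B1 = {1, 6}  B2 = {4, 6}  B3 = {5, 6}  B4 = {3, 6}  B5 = {2, 6}  B6 = {3, 7}
Tree: B1–B2, B1–B3, B1–B4, B2–B5, B4–B6
The largest bag has 2 vertices, giving width 1; this decomposition certifies tw(G) ≤ 1. G has an edge, so its treewidth is at least 1. Combining the bounds, tw(G) = 1.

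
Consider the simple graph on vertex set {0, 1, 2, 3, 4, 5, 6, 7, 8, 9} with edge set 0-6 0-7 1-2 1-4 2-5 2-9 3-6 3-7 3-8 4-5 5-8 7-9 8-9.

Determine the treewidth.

A width-2 tree decomposition is:
Bags: B1 = {0, 3, 6}  B2 = {0, 3, 7}  B3 = {3, 7, 8}  B4 = {7, 8, 9}  B5 = {5, 8, 9}  B6 = {2, 5, 9}  B7 = {2, 4, 5}  B8 = {1, 2, 4}
Tree: B1–B2, B2–B3, B3–B4, B4–B5, B5–B6, B6–B7, B7–B8
Each bag holds 3 vertices, so the decomposition has width 2, which upper-bounds the treewidth. The edges 6–0–7–3–6 form a cycle, so G is not a tree and its treewidth is at least 2. Therefore the treewidth is 2.

2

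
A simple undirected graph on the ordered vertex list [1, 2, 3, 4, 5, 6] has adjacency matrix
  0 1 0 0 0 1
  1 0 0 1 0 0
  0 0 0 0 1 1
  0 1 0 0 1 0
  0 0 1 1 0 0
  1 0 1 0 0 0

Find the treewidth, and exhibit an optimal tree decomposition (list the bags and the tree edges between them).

Every bag has size at most 3, so the width is 3 − 1 = 2 and tw(G) ≤ 2. For the lower bound, G contains the cycle 4–5–3–6–1–2–4, so G is not a forest; only forests have treewidth ≤ 1, hence tw(G) ≥ 2. The upper and lower bounds meet at 2, so that is the treewidth.

Treewidth 2.
One such decomposition:
Bags: B1 = {3, 4, 5}  B2 = {3, 4, 6}  B3 = {1, 4, 6}  B4 = {1, 2, 4}
Tree: B1–B2, B2–B3, B3–B4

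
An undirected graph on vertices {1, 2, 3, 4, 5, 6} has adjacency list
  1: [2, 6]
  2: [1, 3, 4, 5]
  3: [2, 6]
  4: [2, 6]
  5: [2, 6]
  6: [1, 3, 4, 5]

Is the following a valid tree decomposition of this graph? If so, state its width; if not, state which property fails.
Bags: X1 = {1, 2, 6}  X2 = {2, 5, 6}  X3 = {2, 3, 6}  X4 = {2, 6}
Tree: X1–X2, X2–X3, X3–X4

No — vertex 4 appears in no bag.

A tree decomposition must satisfy three properties: every vertex lies in some bag; for every edge, both endpoints lie together in some bag; and for every vertex, the bags containing it form a connected subtree. Here vertex 4 appears in no bag, so the decomposition is invalid.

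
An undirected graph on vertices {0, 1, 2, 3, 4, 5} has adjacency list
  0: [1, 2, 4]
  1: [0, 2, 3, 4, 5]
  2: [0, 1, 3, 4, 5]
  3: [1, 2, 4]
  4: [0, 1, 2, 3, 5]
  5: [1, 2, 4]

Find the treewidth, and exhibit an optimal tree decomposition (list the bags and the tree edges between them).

Each bag holds 4 vertices, so the decomposition has width 3, which upper-bounds the treewidth. Conversely, {0, 1, 2, 4} is a clique of size 4, and the vertices of any clique must share a bag in every tree decomposition; so some bag has ≥ 4 vertices and tw(G) ≥ 3. Hence tw(G) = 3 exactly.

Treewidth 3.
One optimal decomposition is:
Bags: B1 = {1, 2, 4, 5}  B2 = {1, 2, 3, 4}  B3 = {0, 1, 2, 4}
Tree: B1–B2, B1–B3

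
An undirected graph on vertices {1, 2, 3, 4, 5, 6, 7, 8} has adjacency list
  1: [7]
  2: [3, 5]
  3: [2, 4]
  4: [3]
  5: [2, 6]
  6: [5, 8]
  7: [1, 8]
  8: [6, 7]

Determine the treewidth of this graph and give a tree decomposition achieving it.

The largest bag has 2 vertices, giving width 1; this decomposition certifies tw(G) ≤ 1. Since G has at least one edge (e.g. 4–3), it is not an edgeless graph, so tw(G) ≥ 1. The upper and lower bounds meet at 1, so that is the treewidth.

Treewidth 1.
One such decomposition:
Bags: B1 = {3, 4}  B2 = {2, 3}  B3 = {2, 5}  B4 = {5, 6}  B5 = {6, 8}  B6 = {7, 8}  B7 = {1, 7}
Tree: B1–B2, B2–B3, B3–B4, B4–B5, B5–B6, B6–B7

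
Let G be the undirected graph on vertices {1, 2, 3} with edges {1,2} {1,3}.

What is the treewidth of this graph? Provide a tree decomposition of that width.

Treewidth 1.
Bags: B1 = {1, 2}  B2 = {1, 3}
Tree: B1–B2

Every bag has size at most 2, so the width is 2 − 1 = 1 and tw(G) ≤ 1. Since G has at least one edge (e.g. 2–1), it is not an edgeless graph, so tw(G) ≥ 1. Hence tw(G) = 1 exactly.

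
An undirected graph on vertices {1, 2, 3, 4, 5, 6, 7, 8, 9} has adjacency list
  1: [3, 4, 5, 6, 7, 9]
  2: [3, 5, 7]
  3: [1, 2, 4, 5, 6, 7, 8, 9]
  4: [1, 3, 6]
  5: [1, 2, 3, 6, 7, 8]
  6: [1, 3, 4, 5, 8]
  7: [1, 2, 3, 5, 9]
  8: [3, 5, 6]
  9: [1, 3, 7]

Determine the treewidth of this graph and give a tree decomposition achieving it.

Treewidth 3.
One optimal decomposition is:
Bags: B1 = {1, 3, 5, 6}  B2 = {1, 3, 5, 7}  B3 = {2, 3, 5, 7}  B4 = {1, 3, 4, 6}  B5 = {3, 5, 6, 8}  B6 = {1, 3, 7, 9}
Tree: B1–B2, B2–B3, B1–B4, B1–B5, B2–B6

The largest bag has 4 vertices, giving width 3; this decomposition certifies tw(G) ≤ 3. Conversely, {3, 5, 6, 8} is a clique of size 4, and the vertices of any clique must share a bag in every tree decomposition; so some bag has ≥ 4 vertices and tw(G) ≥ 3. Hence tw(G) = 3 exactly.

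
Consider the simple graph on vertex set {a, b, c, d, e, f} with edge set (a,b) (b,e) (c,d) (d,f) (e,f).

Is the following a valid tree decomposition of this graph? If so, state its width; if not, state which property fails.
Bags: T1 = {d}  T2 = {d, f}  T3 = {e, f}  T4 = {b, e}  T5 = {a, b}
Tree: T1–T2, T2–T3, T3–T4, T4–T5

No — vertex c appears in no bag.

A tree decomposition must satisfy three properties: every vertex lies in some bag; for every edge, both endpoints lie together in some bag; and for every vertex, the bags containing it form a connected subtree. Here vertex c appears in no bag, so the decomposition is invalid.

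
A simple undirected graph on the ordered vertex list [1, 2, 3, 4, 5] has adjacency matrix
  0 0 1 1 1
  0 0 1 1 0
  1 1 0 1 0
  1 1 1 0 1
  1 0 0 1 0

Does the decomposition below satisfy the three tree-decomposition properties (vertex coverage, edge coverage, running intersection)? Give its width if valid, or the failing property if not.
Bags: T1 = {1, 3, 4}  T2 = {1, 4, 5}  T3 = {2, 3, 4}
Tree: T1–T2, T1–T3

Checking the three conditions: (i) the bags cover all of {1, 2, 3, 4, 5}; (ii) for each edge, some bag contains both endpoints; (iii) the bags containing any fixed vertex form a subtree. All hold, so the decomposition is valid with width 3 − 1 = 2.

Yes; width 2.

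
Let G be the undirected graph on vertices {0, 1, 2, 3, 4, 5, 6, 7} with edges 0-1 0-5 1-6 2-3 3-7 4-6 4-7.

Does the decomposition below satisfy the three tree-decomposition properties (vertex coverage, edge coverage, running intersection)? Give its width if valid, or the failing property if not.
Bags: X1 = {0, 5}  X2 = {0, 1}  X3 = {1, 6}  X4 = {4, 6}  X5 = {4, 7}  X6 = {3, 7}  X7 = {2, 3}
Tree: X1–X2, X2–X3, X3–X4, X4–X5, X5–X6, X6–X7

Yes; width 1.

Vertex coverage: the bags together contain {0, 1, 2, 3, 4, 5, 6, 7}, the full vertex set. Edge coverage: each edge of G has both endpoints in at least one bag. Running intersection: for every vertex, the bags containing it form a connected subtree. All three properties hold, so this is a valid tree decomposition of width max|bag| − 1 = 1, and hence tw(G) ≤ 1.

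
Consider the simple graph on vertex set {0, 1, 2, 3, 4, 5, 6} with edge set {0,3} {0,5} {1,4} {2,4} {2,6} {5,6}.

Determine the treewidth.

A width-1 tree decomposition is:
Bags: B1 = {1, 4}  B2 = {2, 4}  B3 = {2, 6}  B4 = {5, 6}  B5 = {0, 5}  B6 = {0, 3}
Tree: B1–B2, B2–B3, B3–B4, B4–B5, B5–B6
Each bag holds 2 vertices, so the decomposition has width 1, which upper-bounds the treewidth. Since G has at least one edge (e.g. 1–4), it is not an edgeless graph, so tw(G) ≥ 1. Hence tw(G) = 1 exactly.

1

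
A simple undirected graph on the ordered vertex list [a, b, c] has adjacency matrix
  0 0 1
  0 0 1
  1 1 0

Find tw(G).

A width-1 tree decomposition is:
Bags: B1 = {b, c}  B2 = {a, c}
Tree: B1–B2
Each bag holds 2 vertices, so the decomposition has width 1, which upper-bounds the treewidth. Any graph with an edge has treewidth ≥ 1, and G has the edge b–c. The upper and lower bounds meet at 1, so that is the treewidth.

1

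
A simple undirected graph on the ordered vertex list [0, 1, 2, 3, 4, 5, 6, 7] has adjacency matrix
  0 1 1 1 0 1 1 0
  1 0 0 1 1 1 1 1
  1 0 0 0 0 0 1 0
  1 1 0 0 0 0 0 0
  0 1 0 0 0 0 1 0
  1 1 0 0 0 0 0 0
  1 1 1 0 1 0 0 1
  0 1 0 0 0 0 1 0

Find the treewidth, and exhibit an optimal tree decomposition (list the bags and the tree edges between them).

Treewidth 2.
One optimal decomposition is:
Bags: B1 = {0, 2, 6}  B2 = {0, 1, 6}  B3 = {0, 1, 5}  B4 = {1, 4, 6}  B5 = {1, 6, 7}  B6 = {0, 1, 3}
Tree: B1–B2, B2–B3, B2–B4, B4–B5, B3–B6

Each bag holds 3 vertices, so the decomposition has width 2, which upper-bounds the treewidth. On the other hand G contains the 3-clique {0, 1, 3}. A clique must lie in a single bag of any decomposition, so no decomposition can have width below 2. Therefore the treewidth is 2.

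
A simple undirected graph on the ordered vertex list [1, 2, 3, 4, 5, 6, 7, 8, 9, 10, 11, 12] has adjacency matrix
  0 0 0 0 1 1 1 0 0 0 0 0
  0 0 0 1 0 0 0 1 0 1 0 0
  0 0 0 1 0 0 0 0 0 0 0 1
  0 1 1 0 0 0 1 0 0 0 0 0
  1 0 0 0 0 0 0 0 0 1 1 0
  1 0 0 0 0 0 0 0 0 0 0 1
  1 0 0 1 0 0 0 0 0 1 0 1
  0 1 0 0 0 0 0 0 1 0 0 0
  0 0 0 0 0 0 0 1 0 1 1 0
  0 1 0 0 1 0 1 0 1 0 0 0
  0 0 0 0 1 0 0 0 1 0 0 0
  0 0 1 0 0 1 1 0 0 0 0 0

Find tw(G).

3

A width-3 tree decomposition is:
Bags: B1 = {2, 8, 9, 11}  B2 = {2, 9, 10, 11}  B3 = {2, 5, 10, 11}  B4 = {2, 4, 5, 10}  B5 = {4, 5, 7, 10}  B6 = {1, 4, 5, 7}  B7 = {1, 3, 4, 7}  B8 = {1, 3, 7, 12}  B9 = {1, 3, 6, 12}
Tree: B1–B2, B2–B3, B3–B4, B4–B5, B5–B6, B6–B7, B7–B8, B8–B9
Every bag has size at most 4, so the width is 4 − 1 = 3 and tw(G) ≤ 3. For the lower bound: the 4 vertex sets {8,9,11}, {2}, {10}, {1,4,5,7} are disjoint, each induces a connected subgraph, and every pair is joined by at least one edge of G. Contracting each set to a single vertex therefore yields K_{4} as a minor, and since treewidth is minor-monotone, tw(G) ≥ tw(K_{4}) = 3. Combining the bounds, tw(G) = 3.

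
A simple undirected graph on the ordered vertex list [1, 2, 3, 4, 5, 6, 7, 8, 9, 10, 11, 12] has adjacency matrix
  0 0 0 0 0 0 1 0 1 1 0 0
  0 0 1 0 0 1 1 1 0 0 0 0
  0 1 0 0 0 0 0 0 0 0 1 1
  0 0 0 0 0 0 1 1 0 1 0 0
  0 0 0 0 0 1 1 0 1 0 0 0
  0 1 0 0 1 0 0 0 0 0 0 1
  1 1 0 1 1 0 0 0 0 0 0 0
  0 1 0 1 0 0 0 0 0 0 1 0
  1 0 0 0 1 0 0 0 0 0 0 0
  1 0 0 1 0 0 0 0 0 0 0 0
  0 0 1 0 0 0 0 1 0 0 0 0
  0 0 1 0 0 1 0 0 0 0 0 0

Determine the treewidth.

A width-3 tree decomposition is:
Bags: B1 = {1, 5, 9, 10}  B2 = {1, 5, 7, 10}  B3 = {4, 5, 7, 10}  B4 = {4, 5, 6, 7}  B5 = {2, 4, 6, 7}  B6 = {2, 4, 6, 8}  B7 = {2, 6, 8, 12}  B8 = {2, 3, 8, 12}  B9 = {3, 8, 11, 12}
Tree: B1–B2, B2–B3, B3–B4, B4–B5, B5–B6, B6–B7, B7–B8, B8–B9
Each bag holds 4 vertices, so the decomposition has width 3, which upper-bounds the treewidth. For the lower bound: the 4 vertex sets {1,9,10}, {5}, {7}, {2,4,6,8} are disjoint, each induces a connected subgraph, and every pair is joined by at least one edge of G. Contracting each set to a single vertex therefore yields K_{4} as a minor, and since treewidth is minor-monotone, tw(G) ≥ tw(K_{4}) = 3. The upper and lower bounds meet at 3, so that is the treewidth.

3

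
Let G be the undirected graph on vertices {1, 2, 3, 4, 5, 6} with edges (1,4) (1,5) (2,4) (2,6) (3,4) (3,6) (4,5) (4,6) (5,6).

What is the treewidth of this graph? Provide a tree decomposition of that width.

Treewidth 2.
One optimal decomposition is:
Bags: B1 = {4, 5, 6}  B2 = {1, 4, 5}  B3 = {3, 4, 6}  B4 = {2, 4, 6}
Tree: B1–B2, B1–B3, B3–B4

Every bag has size at most 3, so the width is 3 − 1 = 2 and tw(G) ≤ 2. On the other hand G contains the 3-clique {1, 4, 5}. A clique must lie in a single bag of any decomposition, so no decomposition can have width below 2. Hence tw(G) = 2 exactly.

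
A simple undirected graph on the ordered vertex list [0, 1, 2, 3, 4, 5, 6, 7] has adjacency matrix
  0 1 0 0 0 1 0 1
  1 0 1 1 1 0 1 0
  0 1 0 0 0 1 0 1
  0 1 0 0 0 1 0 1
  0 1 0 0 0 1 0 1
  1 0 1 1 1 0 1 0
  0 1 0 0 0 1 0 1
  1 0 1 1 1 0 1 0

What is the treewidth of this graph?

3

A width-3 tree decomposition is:
Bags: B1 = {1, 3, 5, 7}  B2 = {1, 4, 5, 7}  B3 = {1, 2, 5, 7}  B4 = {1, 5, 6, 7}  B5 = {0, 1, 5, 7}
Tree: B1–B2, B2–B3, B3–B4, B4–B5
Each bag holds 4 vertices, so the decomposition has width 3, which upper-bounds the treewidth. For the lower bound: the 4 vertex sets {3,5}, {4,7}, {1}, {2} are disjoint, each induces a connected subgraph, and every pair is joined by at least one edge of G. Contracting each set to a single vertex therefore yields K_{4} as a minor, and since treewidth is minor-monotone, tw(G) ≥ tw(K_{4}) = 3. Therefore the treewidth is 3.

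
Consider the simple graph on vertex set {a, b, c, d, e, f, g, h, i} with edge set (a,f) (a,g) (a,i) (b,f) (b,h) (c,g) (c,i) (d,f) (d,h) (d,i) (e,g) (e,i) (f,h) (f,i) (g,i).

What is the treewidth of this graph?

A width-2 tree decomposition is:
Bags: B1 = {d, f, i}  B2 = {d, f, h}  B3 = {a, f, i}  B4 = {a, g, i}  B5 = {c, g, i}  B6 = {e, g, i}  B7 = {b, f, h}
Tree: B1–B2, B1–B3, B3–B4, B4–B5, B4–B6, B2–B7
The largest bag has 3 vertices, giving width 2; this decomposition certifies tw(G) ≤ 2. Conversely, {d, f, h} is a clique of size 3, and the vertices of any clique must share a bag in every tree decomposition; so some bag has ≥ 3 vertices and tw(G) ≥ 2. Therefore the treewidth is 2.

2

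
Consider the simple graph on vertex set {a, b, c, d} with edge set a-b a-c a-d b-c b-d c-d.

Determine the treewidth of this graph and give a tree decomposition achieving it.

Treewidth 3.
One optimal decomposition is:
Bags: B1 = {a, b, c, d}
Tree: (single bag)

A single bag containing all 4 vertices is trivially a valid decomposition of width 3. For the lower bound, the 4 vertices {a, b, c, d} are pairwise adjacent, and any tree decomposition puts a clique entirely inside one bag — forcing width ≥ 3. Hence tw(G) = 3 exactly.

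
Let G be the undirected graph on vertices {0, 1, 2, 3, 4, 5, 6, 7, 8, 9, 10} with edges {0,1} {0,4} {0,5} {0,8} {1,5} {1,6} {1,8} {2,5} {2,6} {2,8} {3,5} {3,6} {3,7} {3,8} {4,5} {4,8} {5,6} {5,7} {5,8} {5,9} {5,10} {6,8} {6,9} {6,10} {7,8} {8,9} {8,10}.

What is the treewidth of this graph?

A width-3 tree decomposition is:
Bags: B1 = {3, 5, 6, 8}  B2 = {5, 6, 8, 10}  B3 = {3, 5, 7, 8}  B4 = {2, 5, 6, 8}  B5 = {1, 5, 6, 8}  B6 = {5, 6, 8, 9}  B7 = {0, 1, 5, 8}  B8 = {0, 4, 5, 8}
Tree: B1–B2, B1–B3, B2–B4, B1–B5, B1–B6, B5–B7, B7–B8
Each bag holds 4 vertices, so the decomposition has width 3, which upper-bounds the treewidth. On the other hand G contains the 4-clique {0, 1, 5, 8}. A clique must lie in a single bag of any decomposition, so no decomposition can have width below 3. The upper and lower bounds meet at 3, so that is the treewidth.

3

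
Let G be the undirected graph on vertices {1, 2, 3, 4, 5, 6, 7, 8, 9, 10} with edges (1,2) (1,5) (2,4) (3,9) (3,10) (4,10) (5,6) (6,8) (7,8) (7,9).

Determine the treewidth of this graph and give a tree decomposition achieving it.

The largest bag has 3 vertices, giving width 2; this decomposition certifies tw(G) ≤ 2. The edges 1–2–4–10–3–9–7–8–6–5–1 form a cycle, so G is not a tree and its treewidth is at least 2. Therefore the treewidth is 2.

Treewidth 2.
One optimal decomposition is:
Bags: B1 = {1, 2, 4}  B2 = {1, 4, 10}  B3 = {1, 3, 10}  B4 = {1, 3, 9}  B5 = {1, 7, 9}  B6 = {1, 7, 8}  B7 = {1, 6, 8}  B8 = {1, 5, 6}
Tree: B1–B2, B2–B3, B3–B4, B4–B5, B5–B6, B6–B7, B7–B8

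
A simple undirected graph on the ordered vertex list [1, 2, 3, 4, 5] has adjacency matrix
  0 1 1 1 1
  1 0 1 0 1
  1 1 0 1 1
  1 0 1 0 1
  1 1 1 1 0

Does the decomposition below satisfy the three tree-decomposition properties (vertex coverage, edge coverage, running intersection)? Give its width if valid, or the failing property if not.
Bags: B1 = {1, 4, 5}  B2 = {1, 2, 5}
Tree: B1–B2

A tree decomposition must satisfy three properties: every vertex lies in some bag; for every edge, both endpoints lie together in some bag; and for every vertex, the bags containing it form a connected subtree. Here vertex 3 appears in no bag, so the decomposition is invalid.

No — vertex 3 appears in no bag.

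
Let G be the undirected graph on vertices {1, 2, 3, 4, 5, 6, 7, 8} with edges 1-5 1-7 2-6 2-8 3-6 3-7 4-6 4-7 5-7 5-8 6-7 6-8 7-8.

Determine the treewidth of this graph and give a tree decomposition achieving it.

Every bag has size at most 3, so the width is 3 − 1 = 2 and tw(G) ≤ 2. On the other hand G contains the 3-clique {2, 6, 8}. A clique must lie in a single bag of any decomposition, so no decomposition can have width below 2. Therefore the treewidth is 2.

Treewidth 2.
One optimal decomposition is:
Bags: B1 = {6, 7, 8}  B2 = {4, 6, 7}  B3 = {5, 7, 8}  B4 = {3, 6, 7}  B5 = {1, 5, 7}  B6 = {2, 6, 8}
Tree: B1–B2, B1–B3, B2–B4, B3–B5, B1–B6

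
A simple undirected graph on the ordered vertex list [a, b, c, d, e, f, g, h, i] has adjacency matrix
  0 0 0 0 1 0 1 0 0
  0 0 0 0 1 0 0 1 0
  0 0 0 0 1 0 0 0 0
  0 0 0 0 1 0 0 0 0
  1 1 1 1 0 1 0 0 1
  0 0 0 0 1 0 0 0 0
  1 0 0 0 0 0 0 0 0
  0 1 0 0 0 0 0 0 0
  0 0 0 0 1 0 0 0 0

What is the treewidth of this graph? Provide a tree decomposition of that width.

Every bag has size at most 2, so the width is 2 − 1 = 1 and tw(G) ≤ 1. Since G has at least one edge (e.g. e–b), it is not an edgeless graph, so tw(G) ≥ 1. Hence tw(G) = 1 exactly.

Treewidth 1.
One such decomposition:
Bags: B1 = {b, e}  B2 = {c, e}  B3 = {a, e}  B4 = {e, f}  B5 = {a, g}  B6 = {e, i}  B7 = {b, h}  B8 = {d, e}
Tree: B1–B2, B2–B3, B3–B4, B3–B5, B4–B6, B1–B7, B2–B8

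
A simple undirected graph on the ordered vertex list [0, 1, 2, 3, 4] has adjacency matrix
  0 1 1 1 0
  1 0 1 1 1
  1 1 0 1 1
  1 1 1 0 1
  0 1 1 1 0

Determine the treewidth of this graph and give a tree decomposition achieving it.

Treewidth 3.
One such decomposition:
Bags: B1 = {0, 1, 2, 3}  B2 = {1, 2, 3, 4}
Tree: B1–B2

Every bag has size at most 4, so the width is 4 − 1 = 3 and tw(G) ≤ 3. Conversely, {0, 1, 2, 3} is a clique of size 4, and the vertices of any clique must share a bag in every tree decomposition; so some bag has ≥ 4 vertices and tw(G) ≥ 3. Therefore the treewidth is 3.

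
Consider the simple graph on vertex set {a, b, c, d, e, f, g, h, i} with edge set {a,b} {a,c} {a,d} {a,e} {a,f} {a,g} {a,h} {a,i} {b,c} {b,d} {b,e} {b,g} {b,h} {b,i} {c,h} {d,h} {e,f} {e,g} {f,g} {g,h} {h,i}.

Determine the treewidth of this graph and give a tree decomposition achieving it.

Treewidth 3.
One such decomposition:
Bags: B1 = {a, b, d, h}  B2 = {a, b, c, h}  B3 = {a, b, h, i}  B4 = {a, b, g, h}  B5 = {a, b, e, g}  B6 = {a, e, f, g}
Tree: B1–B2, B2–B3, B3–B4, B4–B5, B5–B6

Every bag has size at most 4, so the width is 4 − 1 = 3 and tw(G) ≤ 3. Conversely, {a, e, f, g} is a clique of size 4, and the vertices of any clique must share a bag in every tree decomposition; so some bag has ≥ 4 vertices and tw(G) ≥ 3. Hence tw(G) = 3 exactly.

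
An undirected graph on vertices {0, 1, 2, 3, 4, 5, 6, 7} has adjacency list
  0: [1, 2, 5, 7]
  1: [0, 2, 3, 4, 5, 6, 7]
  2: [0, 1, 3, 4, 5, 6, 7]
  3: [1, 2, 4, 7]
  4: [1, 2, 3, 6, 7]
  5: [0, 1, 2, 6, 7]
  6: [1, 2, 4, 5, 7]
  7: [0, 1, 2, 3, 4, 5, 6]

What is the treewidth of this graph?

4

A width-4 tree decomposition is:
Bags: B1 = {1, 2, 4, 6, 7}  B2 = {1, 2, 5, 6, 7}  B3 = {1, 2, 3, 4, 7}  B4 = {0, 1, 2, 5, 7}
Tree: B1–B2, B1–B3, B2–B4
The largest bag has 5 vertices, giving width 4; this decomposition certifies tw(G) ≤ 4. On the other hand G contains the 5-clique {0, 1, 2, 5, 7}. A clique must lie in a single bag of any decomposition, so no decomposition can have width below 4. Hence tw(G) = 4 exactly.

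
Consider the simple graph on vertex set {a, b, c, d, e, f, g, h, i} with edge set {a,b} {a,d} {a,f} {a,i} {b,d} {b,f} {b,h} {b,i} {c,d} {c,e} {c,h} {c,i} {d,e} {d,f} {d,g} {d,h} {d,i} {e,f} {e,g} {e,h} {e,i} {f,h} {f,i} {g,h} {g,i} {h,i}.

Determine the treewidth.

A width-4 tree decomposition is:
Bags: B1 = {d, e, g, h, i}  B2 = {d, e, f, h, i}  B3 = {b, d, f, h, i}  B4 = {a, b, d, f, i}  B5 = {c, d, e, h, i}
Tree: B1–B2, B2–B3, B3–B4, B1–B5
The largest bag has 5 vertices, giving width 4; this decomposition certifies tw(G) ≤ 4. For the lower bound, the 5 vertices {d, e, g, h, i} are pairwise adjacent, and any tree decomposition puts a clique entirely inside one bag — forcing width ≥ 4. Combining the bounds, tw(G) = 4.

4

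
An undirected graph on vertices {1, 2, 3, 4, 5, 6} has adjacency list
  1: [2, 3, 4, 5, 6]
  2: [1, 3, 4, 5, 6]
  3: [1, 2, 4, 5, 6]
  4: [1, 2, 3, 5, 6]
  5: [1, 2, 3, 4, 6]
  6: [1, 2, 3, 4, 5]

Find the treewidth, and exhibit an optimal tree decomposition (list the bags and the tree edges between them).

Treewidth 5.
One optimal decomposition is:
Bags: B1 = {1, 2, 3, 4, 5, 6}
Tree: (single bag)

A single bag containing all 6 vertices is trivially a valid decomposition of width 5. On the other hand G contains the 6-clique {1, 2, 3, 4, 5, 6}. A clique must lie in a single bag of any decomposition, so no decomposition can have width below 5. Combining the bounds, tw(G) = 5.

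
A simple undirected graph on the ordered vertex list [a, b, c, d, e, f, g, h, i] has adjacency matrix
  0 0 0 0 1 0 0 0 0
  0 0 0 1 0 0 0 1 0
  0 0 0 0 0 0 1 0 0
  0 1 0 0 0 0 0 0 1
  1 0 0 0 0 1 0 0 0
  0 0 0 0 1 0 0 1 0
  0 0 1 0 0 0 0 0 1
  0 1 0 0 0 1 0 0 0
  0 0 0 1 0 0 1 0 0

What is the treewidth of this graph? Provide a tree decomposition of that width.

Treewidth 1.
Bags: B1 = {c, g}  B2 = {g, i}  B3 = {d, i}  B4 = {b, d}  B5 = {b, h}  B6 = {f, h}  B7 = {e, f}  B8 = {a, e}
Tree: B1–B2, B2–B3, B3–B4, B4–B5, B5–B6, B6–B7, B7–B8

The largest bag has 2 vertices, giving width 1; this decomposition certifies tw(G) ≤ 1. Since G has at least one edge (e.g. c–g), it is not an edgeless graph, so tw(G) ≥ 1. Combining the bounds, tw(G) = 1.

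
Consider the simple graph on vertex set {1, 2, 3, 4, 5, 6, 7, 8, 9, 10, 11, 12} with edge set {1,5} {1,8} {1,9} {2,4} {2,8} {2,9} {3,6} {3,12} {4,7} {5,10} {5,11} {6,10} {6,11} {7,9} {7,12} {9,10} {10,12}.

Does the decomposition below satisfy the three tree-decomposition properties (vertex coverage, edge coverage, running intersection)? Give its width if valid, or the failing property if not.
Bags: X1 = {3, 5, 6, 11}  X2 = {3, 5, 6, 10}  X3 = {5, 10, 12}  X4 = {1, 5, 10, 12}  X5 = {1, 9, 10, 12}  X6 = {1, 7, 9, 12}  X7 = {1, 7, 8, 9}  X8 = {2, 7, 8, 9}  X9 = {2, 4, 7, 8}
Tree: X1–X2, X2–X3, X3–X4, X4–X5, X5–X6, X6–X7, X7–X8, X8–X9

No — edge (3,12) lies in no bag.

A tree decomposition must satisfy three properties: every vertex lies in some bag; for every edge, both endpoints lie together in some bag; and for every vertex, the bags containing it form a connected subtree. Here edge (3,12) lies in no bag, so the decomposition is invalid.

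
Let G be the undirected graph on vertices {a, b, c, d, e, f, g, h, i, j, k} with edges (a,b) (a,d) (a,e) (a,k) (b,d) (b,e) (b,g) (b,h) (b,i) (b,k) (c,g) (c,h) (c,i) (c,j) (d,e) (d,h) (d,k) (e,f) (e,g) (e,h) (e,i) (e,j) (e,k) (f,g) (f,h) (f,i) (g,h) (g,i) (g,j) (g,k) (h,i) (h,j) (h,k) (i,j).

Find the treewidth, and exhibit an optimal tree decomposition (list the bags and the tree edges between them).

The largest bag has 5 vertices, giving width 4; this decomposition certifies tw(G) ≤ 4. Conversely, {b, d, e, h, k} is a clique of size 5, and the vertices of any clique must share a bag in every tree decomposition; so some bag has ≥ 5 vertices and tw(G) ≥ 4. Hence tw(G) = 4 exactly.

Treewidth 4.
Bags: B1 = {b, e, g, h, k}  B2 = {b, e, g, h, i}  B3 = {e, g, h, i, j}  B4 = {e, f, g, h, i}  B5 = {b, d, e, h, k}  B6 = {a, b, d, e, k}  B7 = {c, g, h, i, j}
Tree: B1–B2, B2–B3, B2–B4, B1–B5, B5–B6, B3–B7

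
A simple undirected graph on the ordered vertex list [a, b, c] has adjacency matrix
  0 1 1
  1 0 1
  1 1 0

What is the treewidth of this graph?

A width-2 tree decomposition is:
Bags: B1 = {a, b, c}
Tree: (single bag)
A single bag containing all 3 vertices is trivially a valid decomposition of width 2. On the other hand G contains the 3-clique {a, b, c}. A clique must lie in a single bag of any decomposition, so no decomposition can have width below 2. Therefore the treewidth is 2.

2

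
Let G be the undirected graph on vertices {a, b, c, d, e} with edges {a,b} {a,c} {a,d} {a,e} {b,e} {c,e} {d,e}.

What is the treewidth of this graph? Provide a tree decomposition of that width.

Each bag holds 3 vertices, so the decomposition has width 2, which upper-bounds the treewidth. For the lower bound, the 3 vertices {a, d, e} are pairwise adjacent, and any tree decomposition puts a clique entirely inside one bag — forcing width ≥ 2. Combining the bounds, tw(G) = 2.

Treewidth 2.
One such decomposition:
Bags: B1 = {a, b, e}  B2 = {a, c, e}  B3 = {a, d, e}
Tree: B1–B2, B1–B3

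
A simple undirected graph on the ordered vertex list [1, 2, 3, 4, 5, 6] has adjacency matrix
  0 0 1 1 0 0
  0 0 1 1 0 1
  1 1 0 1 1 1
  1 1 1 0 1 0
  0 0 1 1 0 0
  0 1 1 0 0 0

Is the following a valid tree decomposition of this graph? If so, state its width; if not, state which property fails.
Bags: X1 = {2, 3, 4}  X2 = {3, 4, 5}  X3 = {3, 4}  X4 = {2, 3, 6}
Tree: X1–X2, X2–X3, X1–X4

A tree decomposition must satisfy three properties: every vertex lies in some bag; for every edge, both endpoints lie together in some bag; and for every vertex, the bags containing it form a connected subtree. Here vertex 1 appears in no bag, so the decomposition is invalid.

No — vertex 1 appears in no bag.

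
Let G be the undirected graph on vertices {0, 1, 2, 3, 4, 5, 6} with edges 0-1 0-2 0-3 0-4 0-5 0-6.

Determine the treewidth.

A width-1 tree decomposition is:
Bags: B1 = {0, 3}  B2 = {0, 6}  B3 = {0, 4}  B4 = {0, 5}  B5 = {0, 2}  B6 = {0, 1}
Tree: B1–B2, B2–B3, B2–B4, B3–B5, B3–B6
Each bag holds 2 vertices, so the decomposition has width 1, which upper-bounds the treewidth. Since G has at least one edge (e.g. 3–0), it is not an edgeless graph, so tw(G) ≥ 1. Hence tw(G) = 1 exactly.

1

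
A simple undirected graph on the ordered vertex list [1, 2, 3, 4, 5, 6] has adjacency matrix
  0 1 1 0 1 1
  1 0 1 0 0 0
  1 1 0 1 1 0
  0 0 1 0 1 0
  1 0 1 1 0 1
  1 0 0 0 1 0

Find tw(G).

2

A width-2 tree decomposition is:
Bags: B1 = {3, 4, 5}  B2 = {1, 3, 5}  B3 = {1, 5, 6}  B4 = {1, 2, 3}
Tree: B1–B2, B2–B3, B2–B4
The largest bag has 3 vertices, giving width 2; this decomposition certifies tw(G) ≤ 2. On the other hand G contains the 3-clique {1, 2, 3}. A clique must lie in a single bag of any decomposition, so no decomposition can have width below 2. Therefore the treewidth is 2.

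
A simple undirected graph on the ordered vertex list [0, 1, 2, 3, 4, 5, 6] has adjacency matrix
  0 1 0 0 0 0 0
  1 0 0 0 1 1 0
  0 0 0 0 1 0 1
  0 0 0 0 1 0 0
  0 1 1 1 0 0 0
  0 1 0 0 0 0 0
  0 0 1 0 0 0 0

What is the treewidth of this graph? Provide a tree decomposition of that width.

Every bag has size at most 2, so the width is 2 − 1 = 1 and tw(G) ≤ 1. Any graph with an edge has treewidth ≥ 1, and G has the edge 1–5. Therefore the treewidth is 1.

Treewidth 1.
One optimal decomposition is:
Bags: B1 = {1, 5}  B2 = {1, 4}  B3 = {3, 4}  B4 = {2, 4}  B5 = {0, 1}  B6 = {2, 6}
Tree: B1–B2, B2–B3, B2–B4, B2–B5, B4–B6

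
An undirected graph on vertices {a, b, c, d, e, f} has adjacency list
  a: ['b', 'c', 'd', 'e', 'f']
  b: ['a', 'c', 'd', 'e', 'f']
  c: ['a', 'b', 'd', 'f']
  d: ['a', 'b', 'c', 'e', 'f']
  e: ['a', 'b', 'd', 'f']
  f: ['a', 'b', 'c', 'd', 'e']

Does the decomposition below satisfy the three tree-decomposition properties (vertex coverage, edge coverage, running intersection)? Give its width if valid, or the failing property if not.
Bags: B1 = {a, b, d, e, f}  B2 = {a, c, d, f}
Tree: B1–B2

A tree decomposition must satisfy three properties: every vertex lies in some bag; for every edge, both endpoints lie together in some bag; and for every vertex, the bags containing it form a connected subtree. Here edge (b,c) lies in no bag, so the decomposition is invalid.

No — edge (b,c) lies in no bag.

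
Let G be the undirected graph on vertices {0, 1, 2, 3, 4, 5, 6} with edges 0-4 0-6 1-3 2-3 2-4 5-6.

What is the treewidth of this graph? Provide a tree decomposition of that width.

Treewidth 1.
Bags: B1 = {1, 3}  B2 = {2, 3}  B3 = {2, 4}  B4 = {0, 4}  B5 = {0, 6}  B6 = {5, 6}
Tree: B1–B2, B2–B3, B3–B4, B4–B5, B5–B6

The largest bag has 2 vertices, giving width 1; this decomposition certifies tw(G) ≤ 1. G has an edge, so its treewidth is at least 1. The upper and lower bounds meet at 1, so that is the treewidth.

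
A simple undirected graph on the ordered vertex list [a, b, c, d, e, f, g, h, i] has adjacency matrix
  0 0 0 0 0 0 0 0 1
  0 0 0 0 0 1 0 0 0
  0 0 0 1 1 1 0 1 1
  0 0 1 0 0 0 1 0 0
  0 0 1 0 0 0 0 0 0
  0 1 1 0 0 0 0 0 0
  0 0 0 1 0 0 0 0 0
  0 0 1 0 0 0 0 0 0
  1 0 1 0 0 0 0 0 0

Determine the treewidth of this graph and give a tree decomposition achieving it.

Each bag holds 2 vertices, so the decomposition has width 1, which upper-bounds the treewidth. G has an edge, so its treewidth is at least 1. Combining the bounds, tw(G) = 1.

Treewidth 1.
One such decomposition:
Bags: B1 = {c, d}  B2 = {d, g}  B3 = {c, f}  B4 = {b, f}  B5 = {c, i}  B6 = {c, h}  B7 = {c, e}  B8 = {a, i}
Tree: B1–B2, B1–B3, B3–B4, B3–B5, B1–B6, B3–B7, B5–B8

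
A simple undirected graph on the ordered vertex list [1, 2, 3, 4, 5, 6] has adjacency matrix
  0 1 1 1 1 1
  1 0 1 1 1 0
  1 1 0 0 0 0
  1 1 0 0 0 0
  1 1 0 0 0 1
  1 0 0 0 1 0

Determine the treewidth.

2

A width-2 tree decomposition is:
Bags: B1 = {1, 2, 5}  B2 = {1, 2, 3}  B3 = {1, 5, 6}  B4 = {1, 2, 4}
Tree: B1–B2, B1–B3, B2–B4
The largest bag has 3 vertices, giving width 2; this decomposition certifies tw(G) ≤ 2. Conversely, {1, 2, 3} is a clique of size 3, and the vertices of any clique must share a bag in every tree decomposition; so some bag has ≥ 3 vertices and tw(G) ≥ 2. Hence tw(G) = 2 exactly.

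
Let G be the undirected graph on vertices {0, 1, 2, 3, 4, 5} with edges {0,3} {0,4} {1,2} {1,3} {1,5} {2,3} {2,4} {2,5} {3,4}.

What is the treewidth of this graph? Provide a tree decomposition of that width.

The largest bag has 3 vertices, giving width 2; this decomposition certifies tw(G) ≤ 2. Conversely, {0, 3, 4} is a clique of size 3, and the vertices of any clique must share a bag in every tree decomposition; so some bag has ≥ 3 vertices and tw(G) ≥ 2. The upper and lower bounds meet at 2, so that is the treewidth.

Treewidth 2.
One optimal decomposition is:
Bags: B1 = {0, 3, 4}  B2 = {2, 3, 4}  B3 = {1, 2, 3}  B4 = {1, 2, 5}
Tree: B1–B2, B2–B3, B3–B4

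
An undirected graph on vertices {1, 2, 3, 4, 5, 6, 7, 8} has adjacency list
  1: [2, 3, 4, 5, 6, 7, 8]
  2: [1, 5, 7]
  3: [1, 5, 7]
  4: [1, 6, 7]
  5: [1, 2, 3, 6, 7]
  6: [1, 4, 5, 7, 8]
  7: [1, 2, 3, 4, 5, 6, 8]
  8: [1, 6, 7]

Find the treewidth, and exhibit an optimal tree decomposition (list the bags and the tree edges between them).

Each bag holds 4 vertices, so the decomposition has width 3, which upper-bounds the treewidth. Conversely, {1, 6, 7, 8} is a clique of size 4, and the vertices of any clique must share a bag in every tree decomposition; so some bag has ≥ 4 vertices and tw(G) ≥ 3. Combining the bounds, tw(G) = 3.

Treewidth 3.
Bags: B1 = {1, 3, 5, 7}  B2 = {1, 5, 6, 7}  B3 = {1, 6, 7, 8}  B4 = {1, 4, 6, 7}  B5 = {1, 2, 5, 7}
Tree: B1–B2, B2–B3, B3–B4, B1–B5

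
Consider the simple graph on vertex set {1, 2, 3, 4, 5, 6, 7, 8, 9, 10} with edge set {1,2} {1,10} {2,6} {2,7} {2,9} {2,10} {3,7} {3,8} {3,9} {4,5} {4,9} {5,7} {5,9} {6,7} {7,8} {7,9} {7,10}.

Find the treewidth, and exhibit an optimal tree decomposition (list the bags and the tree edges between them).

Treewidth 2.
One optimal decomposition is:
Bags: B1 = {2, 7, 9}  B2 = {2, 7, 10}  B3 = {3, 7, 9}  B4 = {3, 7, 8}  B5 = {5, 7, 9}  B6 = {1, 2, 10}  B7 = {4, 5, 9}  B8 = {2, 6, 7}
Tree: B1–B2, B1–B3, B3–B4, B3–B5, B2–B6, B5–B7, B2–B8

Each bag holds 3 vertices, so the decomposition has width 2, which upper-bounds the treewidth. Conversely, {1, 2, 10} is a clique of size 3, and the vertices of any clique must share a bag in every tree decomposition; so some bag has ≥ 3 vertices and tw(G) ≥ 2. Combining the bounds, tw(G) = 2.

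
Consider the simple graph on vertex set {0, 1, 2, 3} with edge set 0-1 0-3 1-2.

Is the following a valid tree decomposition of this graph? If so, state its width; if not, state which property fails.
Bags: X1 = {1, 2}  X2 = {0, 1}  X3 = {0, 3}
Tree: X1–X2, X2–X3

Checking the three conditions: (i) the bags cover all of {0, 1, 2, 3}; (ii) for each edge, some bag contains both endpoints; (iii) the bags containing any fixed vertex form a subtree. All hold, so the decomposition is valid with width 2 − 1 = 1.

Yes; width 1.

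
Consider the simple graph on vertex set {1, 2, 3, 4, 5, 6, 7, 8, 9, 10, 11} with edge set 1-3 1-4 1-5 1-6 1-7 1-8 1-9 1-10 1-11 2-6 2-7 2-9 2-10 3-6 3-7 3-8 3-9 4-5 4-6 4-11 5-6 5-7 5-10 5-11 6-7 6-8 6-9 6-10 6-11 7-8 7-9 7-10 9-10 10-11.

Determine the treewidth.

A width-4 tree decomposition is:
Bags: B1 = {1, 5, 6, 7, 10}  B2 = {1, 6, 7, 9, 10}  B3 = {1, 3, 6, 7, 9}  B4 = {1, 5, 6, 10, 11}  B5 = {1, 4, 5, 6, 11}  B6 = {1, 3, 6, 7, 8}  B7 = {2, 6, 7, 9, 10}
Tree: B1–B2, B2–B3, B1–B4, B4–B5, B3–B6, B2–B7
The largest bag has 5 vertices, giving width 4; this decomposition certifies tw(G) ≤ 4. On the other hand G contains the 5-clique {1, 5, 6, 10, 11}. A clique must lie in a single bag of any decomposition, so no decomposition can have width below 4. The upper and lower bounds meet at 4, so that is the treewidth.

4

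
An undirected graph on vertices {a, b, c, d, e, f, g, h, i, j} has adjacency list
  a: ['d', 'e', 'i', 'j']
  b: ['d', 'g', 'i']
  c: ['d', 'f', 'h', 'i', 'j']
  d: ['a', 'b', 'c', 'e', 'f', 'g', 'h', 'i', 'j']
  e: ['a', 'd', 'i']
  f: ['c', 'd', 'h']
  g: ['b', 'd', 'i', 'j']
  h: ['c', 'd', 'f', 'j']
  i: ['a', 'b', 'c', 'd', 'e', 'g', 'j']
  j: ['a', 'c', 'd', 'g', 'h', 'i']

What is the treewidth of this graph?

A width-3 tree decomposition is:
Bags: B1 = {c, d, i, j}  B2 = {a, d, i, j}  B3 = {c, d, h, j}  B4 = {a, d, e, i}  B5 = {d, g, i, j}  B6 = {c, d, f, h}  B7 = {b, d, g, i}
Tree: B1–B2, B1–B3, B2–B4, B1–B5, B3–B6, B5–B7
Every bag has size at most 4, so the width is 4 − 1 = 3 and tw(G) ≤ 3. Conversely, {c, d, h, j} is a clique of size 4, and the vertices of any clique must share a bag in every tree decomposition; so some bag has ≥ 4 vertices and tw(G) ≥ 3. The upper and lower bounds meet at 3, so that is the treewidth.

3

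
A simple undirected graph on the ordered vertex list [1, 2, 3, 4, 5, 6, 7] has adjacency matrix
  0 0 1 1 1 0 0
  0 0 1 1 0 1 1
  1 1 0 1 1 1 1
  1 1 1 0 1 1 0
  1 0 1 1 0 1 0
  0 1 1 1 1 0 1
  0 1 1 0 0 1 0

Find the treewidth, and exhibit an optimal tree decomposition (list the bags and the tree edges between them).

Treewidth 3.
One such decomposition:
Bags: B1 = {2, 3, 4, 6}  B2 = {2, 3, 6, 7}  B3 = {3, 4, 5, 6}  B4 = {1, 3, 4, 5}
Tree: B1–B2, B1–B3, B3–B4

Each bag holds 4 vertices, so the decomposition has width 3, which upper-bounds the treewidth. On the other hand G contains the 4-clique {2, 3, 4, 6}. A clique must lie in a single bag of any decomposition, so no decomposition can have width below 3. Therefore the treewidth is 3.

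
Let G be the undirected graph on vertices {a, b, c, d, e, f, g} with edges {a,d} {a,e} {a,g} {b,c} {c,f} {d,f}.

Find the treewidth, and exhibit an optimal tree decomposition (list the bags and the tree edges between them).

Treewidth 1.
Bags: B1 = {d, f}  B2 = {a, d}  B3 = {a, e}  B4 = {a, g}  B5 = {c, f}  B6 = {b, c}
Tree: B1–B2, B2–B3, B2–B4, B1–B5, B5–B6

Each bag holds 2 vertices, so the decomposition has width 1, which upper-bounds the treewidth. Any graph with an edge has treewidth ≥ 1, and G has the edge d–f. Hence tw(G) = 1 exactly.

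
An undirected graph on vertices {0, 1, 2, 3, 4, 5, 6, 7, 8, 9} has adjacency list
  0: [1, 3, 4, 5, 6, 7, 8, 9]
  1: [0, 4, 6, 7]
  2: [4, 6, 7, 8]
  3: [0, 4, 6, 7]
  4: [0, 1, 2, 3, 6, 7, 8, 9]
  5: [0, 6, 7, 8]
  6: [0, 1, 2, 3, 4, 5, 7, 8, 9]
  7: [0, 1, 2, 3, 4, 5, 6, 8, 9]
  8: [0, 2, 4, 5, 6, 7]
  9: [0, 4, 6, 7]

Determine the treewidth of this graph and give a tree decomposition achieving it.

Each bag holds 5 vertices, so the decomposition has width 4, which upper-bounds the treewidth. For the lower bound, the 5 vertices {0, 4, 6, 7, 8} are pairwise adjacent, and any tree decomposition puts a clique entirely inside one bag — forcing width ≥ 4. Therefore the treewidth is 4.

Treewidth 4.
Bags: B1 = {0, 4, 6, 7, 8}  B2 = {0, 1, 4, 6, 7}  B3 = {0, 4, 6, 7, 9}  B4 = {0, 3, 4, 6, 7}  B5 = {0, 5, 6, 7, 8}  B6 = {2, 4, 6, 7, 8}
Tree: B1–B2, B1–B3, B3–B4, B1–B5, B1–B6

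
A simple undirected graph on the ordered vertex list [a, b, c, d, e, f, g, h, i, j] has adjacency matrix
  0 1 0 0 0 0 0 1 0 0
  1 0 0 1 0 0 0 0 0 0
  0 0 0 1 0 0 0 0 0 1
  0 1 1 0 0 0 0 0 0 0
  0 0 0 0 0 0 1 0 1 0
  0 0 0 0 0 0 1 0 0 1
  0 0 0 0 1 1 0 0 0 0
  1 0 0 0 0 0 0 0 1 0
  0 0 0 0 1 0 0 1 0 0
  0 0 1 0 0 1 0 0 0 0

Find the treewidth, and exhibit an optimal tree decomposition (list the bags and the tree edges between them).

Each bag holds 3 vertices, so the decomposition has width 2, which upper-bounds the treewidth. The edges b–d–c–j–f–g–e–i–h–a–b form a cycle, so G is not a tree and its treewidth is at least 2. Therefore the treewidth is 2.

Treewidth 2.
Bags: B1 = {b, c, d}  B2 = {b, c, j}  B3 = {b, f, j}  B4 = {b, f, g}  B5 = {b, e, g}  B6 = {b, e, i}  B7 = {b, h, i}  B8 = {a, b, h}
Tree: B1–B2, B2–B3, B3–B4, B4–B5, B5–B6, B6–B7, B7–B8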